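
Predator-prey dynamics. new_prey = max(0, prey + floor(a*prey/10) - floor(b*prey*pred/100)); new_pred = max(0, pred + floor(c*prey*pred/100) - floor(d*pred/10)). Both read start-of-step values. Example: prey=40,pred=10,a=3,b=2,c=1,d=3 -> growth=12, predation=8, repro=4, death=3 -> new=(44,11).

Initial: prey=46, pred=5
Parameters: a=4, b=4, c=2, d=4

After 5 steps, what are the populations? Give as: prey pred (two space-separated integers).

Step 1: prey: 46+18-9=55; pred: 5+4-2=7
Step 2: prey: 55+22-15=62; pred: 7+7-2=12
Step 3: prey: 62+24-29=57; pred: 12+14-4=22
Step 4: prey: 57+22-50=29; pred: 22+25-8=39
Step 5: prey: 29+11-45=0; pred: 39+22-15=46

Answer: 0 46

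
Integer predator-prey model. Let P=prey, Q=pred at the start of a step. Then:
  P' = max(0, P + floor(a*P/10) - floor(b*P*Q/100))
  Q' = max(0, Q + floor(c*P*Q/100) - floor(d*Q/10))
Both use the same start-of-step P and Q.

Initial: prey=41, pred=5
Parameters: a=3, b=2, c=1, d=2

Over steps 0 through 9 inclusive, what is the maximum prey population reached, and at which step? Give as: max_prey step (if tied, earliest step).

Answer: 76 5

Derivation:
Step 1: prey: 41+12-4=49; pred: 5+2-1=6
Step 2: prey: 49+14-5=58; pred: 6+2-1=7
Step 3: prey: 58+17-8=67; pred: 7+4-1=10
Step 4: prey: 67+20-13=74; pred: 10+6-2=14
Step 5: prey: 74+22-20=76; pred: 14+10-2=22
Step 6: prey: 76+22-33=65; pred: 22+16-4=34
Step 7: prey: 65+19-44=40; pred: 34+22-6=50
Step 8: prey: 40+12-40=12; pred: 50+20-10=60
Step 9: prey: 12+3-14=1; pred: 60+7-12=55
Max prey = 76 at step 5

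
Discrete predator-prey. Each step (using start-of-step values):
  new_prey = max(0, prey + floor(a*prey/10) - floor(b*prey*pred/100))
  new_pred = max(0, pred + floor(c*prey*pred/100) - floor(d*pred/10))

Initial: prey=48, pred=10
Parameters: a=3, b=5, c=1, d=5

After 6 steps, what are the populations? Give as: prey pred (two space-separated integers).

Answer: 37 2

Derivation:
Step 1: prey: 48+14-24=38; pred: 10+4-5=9
Step 2: prey: 38+11-17=32; pred: 9+3-4=8
Step 3: prey: 32+9-12=29; pred: 8+2-4=6
Step 4: prey: 29+8-8=29; pred: 6+1-3=4
Step 5: prey: 29+8-5=32; pred: 4+1-2=3
Step 6: prey: 32+9-4=37; pred: 3+0-1=2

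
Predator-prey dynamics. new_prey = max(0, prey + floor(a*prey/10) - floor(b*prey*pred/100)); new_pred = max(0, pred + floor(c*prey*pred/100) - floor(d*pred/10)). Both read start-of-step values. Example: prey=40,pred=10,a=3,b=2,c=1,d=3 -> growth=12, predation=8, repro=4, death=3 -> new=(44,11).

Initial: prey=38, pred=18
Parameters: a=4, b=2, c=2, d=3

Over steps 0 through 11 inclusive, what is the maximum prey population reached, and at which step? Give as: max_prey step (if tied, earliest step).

Step 1: prey: 38+15-13=40; pred: 18+13-5=26
Step 2: prey: 40+16-20=36; pred: 26+20-7=39
Step 3: prey: 36+14-28=22; pred: 39+28-11=56
Step 4: prey: 22+8-24=6; pred: 56+24-16=64
Step 5: prey: 6+2-7=1; pred: 64+7-19=52
Step 6: prey: 1+0-1=0; pred: 52+1-15=38
Step 7: prey: 0+0-0=0; pred: 38+0-11=27
Step 8: prey: 0+0-0=0; pred: 27+0-8=19
Step 9: prey: 0+0-0=0; pred: 19+0-5=14
Step 10: prey: 0+0-0=0; pred: 14+0-4=10
Step 11: prey: 0+0-0=0; pred: 10+0-3=7
Max prey = 40 at step 1

Answer: 40 1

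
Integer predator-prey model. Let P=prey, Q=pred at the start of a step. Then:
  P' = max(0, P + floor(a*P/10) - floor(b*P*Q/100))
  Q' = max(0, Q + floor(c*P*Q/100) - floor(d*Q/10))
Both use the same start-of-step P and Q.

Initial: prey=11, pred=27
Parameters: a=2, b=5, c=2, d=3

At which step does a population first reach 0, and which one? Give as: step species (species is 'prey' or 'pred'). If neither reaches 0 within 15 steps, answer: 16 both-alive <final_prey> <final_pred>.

Step 1: prey: 11+2-14=0; pred: 27+5-8=24
First extinction: prey at step 1

Answer: 1 prey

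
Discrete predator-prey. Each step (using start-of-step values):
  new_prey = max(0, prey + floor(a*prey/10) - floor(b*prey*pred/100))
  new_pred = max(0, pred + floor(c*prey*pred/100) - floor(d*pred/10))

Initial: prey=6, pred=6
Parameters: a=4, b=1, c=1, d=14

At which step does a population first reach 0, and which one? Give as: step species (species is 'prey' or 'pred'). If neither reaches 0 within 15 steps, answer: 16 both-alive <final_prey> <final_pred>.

Step 1: prey: 6+2-0=8; pred: 6+0-8=0
First extinction: pred at step 1

Answer: 1 pred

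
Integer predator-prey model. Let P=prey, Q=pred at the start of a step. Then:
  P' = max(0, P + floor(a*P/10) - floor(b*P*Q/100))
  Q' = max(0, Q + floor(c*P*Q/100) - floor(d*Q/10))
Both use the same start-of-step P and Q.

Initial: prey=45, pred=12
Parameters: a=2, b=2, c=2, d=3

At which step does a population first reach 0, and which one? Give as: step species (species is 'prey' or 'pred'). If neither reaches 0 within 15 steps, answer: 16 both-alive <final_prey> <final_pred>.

Answer: 16 both-alive 1 3

Derivation:
Step 1: prey: 45+9-10=44; pred: 12+10-3=19
Step 2: prey: 44+8-16=36; pred: 19+16-5=30
Step 3: prey: 36+7-21=22; pred: 30+21-9=42
Step 4: prey: 22+4-18=8; pred: 42+18-12=48
Step 5: prey: 8+1-7=2; pred: 48+7-14=41
Step 6: prey: 2+0-1=1; pred: 41+1-12=30
Step 7: prey: 1+0-0=1; pred: 30+0-9=21
Step 8: prey: 1+0-0=1; pred: 21+0-6=15
Step 9: prey: 1+0-0=1; pred: 15+0-4=11
Step 10: prey: 1+0-0=1; pred: 11+0-3=8
Step 11: prey: 1+0-0=1; pred: 8+0-2=6
Step 12: prey: 1+0-0=1; pred: 6+0-1=5
Step 13: prey: 1+0-0=1; pred: 5+0-1=4
Step 14: prey: 1+0-0=1; pred: 4+0-1=3
Step 15: prey: 1+0-0=1; pred: 3+0-0=3
No extinction within 15 steps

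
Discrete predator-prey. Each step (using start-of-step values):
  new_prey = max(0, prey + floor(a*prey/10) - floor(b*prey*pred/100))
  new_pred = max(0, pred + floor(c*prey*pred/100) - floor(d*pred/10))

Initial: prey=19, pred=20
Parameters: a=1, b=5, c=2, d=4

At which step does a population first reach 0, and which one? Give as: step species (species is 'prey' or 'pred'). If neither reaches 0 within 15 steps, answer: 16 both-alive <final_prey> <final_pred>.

Answer: 16 both-alive 1 2

Derivation:
Step 1: prey: 19+1-19=1; pred: 20+7-8=19
Step 2: prey: 1+0-0=1; pred: 19+0-7=12
Step 3: prey: 1+0-0=1; pred: 12+0-4=8
Step 4: prey: 1+0-0=1; pred: 8+0-3=5
Step 5: prey: 1+0-0=1; pred: 5+0-2=3
Step 6: prey: 1+0-0=1; pred: 3+0-1=2
Step 7: prey: 1+0-0=1; pred: 2+0-0=2
Steps 8-15: state stable at prey=1, pred=2 (no change)
No extinction within 15 steps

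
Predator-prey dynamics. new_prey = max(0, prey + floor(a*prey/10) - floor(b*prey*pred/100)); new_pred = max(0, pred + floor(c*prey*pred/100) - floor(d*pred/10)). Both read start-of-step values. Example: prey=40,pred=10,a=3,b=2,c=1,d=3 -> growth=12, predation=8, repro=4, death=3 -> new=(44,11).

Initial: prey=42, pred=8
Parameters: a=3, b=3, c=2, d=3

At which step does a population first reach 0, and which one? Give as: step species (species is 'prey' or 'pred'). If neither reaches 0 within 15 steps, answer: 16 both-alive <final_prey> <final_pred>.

Answer: 6 prey

Derivation:
Step 1: prey: 42+12-10=44; pred: 8+6-2=12
Step 2: prey: 44+13-15=42; pred: 12+10-3=19
Step 3: prey: 42+12-23=31; pred: 19+15-5=29
Step 4: prey: 31+9-26=14; pred: 29+17-8=38
Step 5: prey: 14+4-15=3; pred: 38+10-11=37
Step 6: prey: 3+0-3=0; pred: 37+2-11=28
First extinction: prey at step 6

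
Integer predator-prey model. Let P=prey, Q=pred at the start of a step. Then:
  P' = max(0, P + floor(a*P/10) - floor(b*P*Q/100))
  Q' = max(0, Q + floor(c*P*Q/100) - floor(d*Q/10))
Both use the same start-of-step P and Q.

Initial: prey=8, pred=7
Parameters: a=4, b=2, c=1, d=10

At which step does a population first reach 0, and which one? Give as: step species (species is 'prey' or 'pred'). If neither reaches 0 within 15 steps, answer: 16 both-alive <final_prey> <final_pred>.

Answer: 1 pred

Derivation:
Step 1: prey: 8+3-1=10; pred: 7+0-7=0
First extinction: pred at step 1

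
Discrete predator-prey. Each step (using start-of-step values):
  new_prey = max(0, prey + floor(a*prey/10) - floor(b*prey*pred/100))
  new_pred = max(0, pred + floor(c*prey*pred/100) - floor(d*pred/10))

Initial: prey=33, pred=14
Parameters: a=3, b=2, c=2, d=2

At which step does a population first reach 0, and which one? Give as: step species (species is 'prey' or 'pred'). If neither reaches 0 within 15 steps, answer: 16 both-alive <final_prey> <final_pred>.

Step 1: prey: 33+9-9=33; pred: 14+9-2=21
Step 2: prey: 33+9-13=29; pred: 21+13-4=30
Step 3: prey: 29+8-17=20; pred: 30+17-6=41
Step 4: prey: 20+6-16=10; pred: 41+16-8=49
Step 5: prey: 10+3-9=4; pred: 49+9-9=49
Step 6: prey: 4+1-3=2; pred: 49+3-9=43
Step 7: prey: 2+0-1=1; pred: 43+1-8=36
Step 8: prey: 1+0-0=1; pred: 36+0-7=29
Step 9: prey: 1+0-0=1; pred: 29+0-5=24
Step 10: prey: 1+0-0=1; pred: 24+0-4=20
Step 11: prey: 1+0-0=1; pred: 20+0-4=16
Step 12: prey: 1+0-0=1; pred: 16+0-3=13
Step 13: prey: 1+0-0=1; pred: 13+0-2=11
Step 14: prey: 1+0-0=1; pred: 11+0-2=9
Step 15: prey: 1+0-0=1; pred: 9+0-1=8
No extinction within 15 steps

Answer: 16 both-alive 1 8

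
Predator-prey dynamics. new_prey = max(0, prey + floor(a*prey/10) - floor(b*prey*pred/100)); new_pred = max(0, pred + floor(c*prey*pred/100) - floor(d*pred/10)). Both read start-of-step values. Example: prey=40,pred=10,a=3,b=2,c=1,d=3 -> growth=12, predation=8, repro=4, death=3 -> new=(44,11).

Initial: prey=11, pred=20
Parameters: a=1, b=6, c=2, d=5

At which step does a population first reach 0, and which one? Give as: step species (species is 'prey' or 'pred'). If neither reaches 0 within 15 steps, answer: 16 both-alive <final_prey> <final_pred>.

Step 1: prey: 11+1-13=0; pred: 20+4-10=14
First extinction: prey at step 1

Answer: 1 prey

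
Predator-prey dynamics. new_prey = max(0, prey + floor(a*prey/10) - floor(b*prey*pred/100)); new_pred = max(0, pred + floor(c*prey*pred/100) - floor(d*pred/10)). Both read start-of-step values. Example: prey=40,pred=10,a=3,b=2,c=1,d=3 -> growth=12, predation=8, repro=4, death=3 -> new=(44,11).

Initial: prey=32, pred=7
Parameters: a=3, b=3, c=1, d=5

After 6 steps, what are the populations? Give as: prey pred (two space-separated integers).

Answer: 78 3

Derivation:
Step 1: prey: 32+9-6=35; pred: 7+2-3=6
Step 2: prey: 35+10-6=39; pred: 6+2-3=5
Step 3: prey: 39+11-5=45; pred: 5+1-2=4
Step 4: prey: 45+13-5=53; pred: 4+1-2=3
Step 5: prey: 53+15-4=64; pred: 3+1-1=3
Step 6: prey: 64+19-5=78; pred: 3+1-1=3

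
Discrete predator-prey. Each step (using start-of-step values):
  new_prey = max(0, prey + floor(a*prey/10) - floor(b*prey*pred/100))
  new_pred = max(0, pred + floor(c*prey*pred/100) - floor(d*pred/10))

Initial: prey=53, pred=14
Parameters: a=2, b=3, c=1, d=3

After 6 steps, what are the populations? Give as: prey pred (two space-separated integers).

Step 1: prey: 53+10-22=41; pred: 14+7-4=17
Step 2: prey: 41+8-20=29; pred: 17+6-5=18
Step 3: prey: 29+5-15=19; pred: 18+5-5=18
Step 4: prey: 19+3-10=12; pred: 18+3-5=16
Step 5: prey: 12+2-5=9; pred: 16+1-4=13
Step 6: prey: 9+1-3=7; pred: 13+1-3=11

Answer: 7 11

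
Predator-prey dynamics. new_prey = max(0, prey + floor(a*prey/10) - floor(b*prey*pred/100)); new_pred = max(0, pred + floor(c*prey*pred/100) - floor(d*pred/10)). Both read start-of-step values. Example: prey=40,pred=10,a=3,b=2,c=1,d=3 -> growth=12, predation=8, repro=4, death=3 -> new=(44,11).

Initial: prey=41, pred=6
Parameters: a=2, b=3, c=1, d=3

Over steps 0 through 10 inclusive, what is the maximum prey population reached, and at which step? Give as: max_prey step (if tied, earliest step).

Step 1: prey: 41+8-7=42; pred: 6+2-1=7
Step 2: prey: 42+8-8=42; pred: 7+2-2=7
Step 3: prey: 42+8-8=42; pred: 7+2-2=7
Step 4: prey: 42+8-8=42; pred: 7+2-2=7
Step 5: prey: 42+8-8=42; pred: 7+2-2=7
Step 6: prey: 42+8-8=42; pred: 7+2-2=7
Step 7: prey: 42+8-8=42; pred: 7+2-2=7
Step 8: prey: 42+8-8=42; pred: 7+2-2=7
Step 9: prey: 42+8-8=42; pred: 7+2-2=7
Step 10: prey: 42+8-8=42; pred: 7+2-2=7
Max prey = 42 at step 1

Answer: 42 1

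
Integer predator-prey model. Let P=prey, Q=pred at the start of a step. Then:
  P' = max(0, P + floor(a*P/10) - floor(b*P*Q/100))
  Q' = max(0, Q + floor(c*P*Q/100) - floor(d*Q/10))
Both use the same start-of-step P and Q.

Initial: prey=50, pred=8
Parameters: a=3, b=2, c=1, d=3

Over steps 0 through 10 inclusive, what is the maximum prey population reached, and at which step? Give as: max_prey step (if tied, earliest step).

Step 1: prey: 50+15-8=57; pred: 8+4-2=10
Step 2: prey: 57+17-11=63; pred: 10+5-3=12
Step 3: prey: 63+18-15=66; pred: 12+7-3=16
Step 4: prey: 66+19-21=64; pred: 16+10-4=22
Step 5: prey: 64+19-28=55; pred: 22+14-6=30
Step 6: prey: 55+16-33=38; pred: 30+16-9=37
Step 7: prey: 38+11-28=21; pred: 37+14-11=40
Step 8: prey: 21+6-16=11; pred: 40+8-12=36
Step 9: prey: 11+3-7=7; pred: 36+3-10=29
Step 10: prey: 7+2-4=5; pred: 29+2-8=23
Max prey = 66 at step 3

Answer: 66 3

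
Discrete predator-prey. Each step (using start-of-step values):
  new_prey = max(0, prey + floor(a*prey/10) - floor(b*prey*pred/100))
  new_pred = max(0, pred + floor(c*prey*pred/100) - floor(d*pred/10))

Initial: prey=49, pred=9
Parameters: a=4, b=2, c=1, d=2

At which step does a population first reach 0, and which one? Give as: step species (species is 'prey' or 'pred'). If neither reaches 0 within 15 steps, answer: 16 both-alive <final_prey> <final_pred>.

Step 1: prey: 49+19-8=60; pred: 9+4-1=12
Step 2: prey: 60+24-14=70; pred: 12+7-2=17
Step 3: prey: 70+28-23=75; pred: 17+11-3=25
Step 4: prey: 75+30-37=68; pred: 25+18-5=38
Step 5: prey: 68+27-51=44; pred: 38+25-7=56
Step 6: prey: 44+17-49=12; pred: 56+24-11=69
Step 7: prey: 12+4-16=0; pred: 69+8-13=64
First extinction: prey at step 7

Answer: 7 prey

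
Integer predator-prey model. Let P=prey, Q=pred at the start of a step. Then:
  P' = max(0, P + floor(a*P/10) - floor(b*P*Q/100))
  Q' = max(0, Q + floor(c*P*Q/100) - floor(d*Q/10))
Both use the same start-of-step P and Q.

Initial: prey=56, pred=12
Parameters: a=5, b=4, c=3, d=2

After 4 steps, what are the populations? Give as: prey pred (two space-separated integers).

Answer: 0 82

Derivation:
Step 1: prey: 56+28-26=58; pred: 12+20-2=30
Step 2: prey: 58+29-69=18; pred: 30+52-6=76
Step 3: prey: 18+9-54=0; pred: 76+41-15=102
Step 4: prey: 0+0-0=0; pred: 102+0-20=82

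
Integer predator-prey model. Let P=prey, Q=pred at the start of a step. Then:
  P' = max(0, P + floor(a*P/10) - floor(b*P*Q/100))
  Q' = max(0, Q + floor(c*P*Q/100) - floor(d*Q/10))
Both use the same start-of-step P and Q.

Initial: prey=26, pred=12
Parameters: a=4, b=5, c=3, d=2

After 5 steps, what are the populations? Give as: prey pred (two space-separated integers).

Answer: 0 20

Derivation:
Step 1: prey: 26+10-15=21; pred: 12+9-2=19
Step 2: prey: 21+8-19=10; pred: 19+11-3=27
Step 3: prey: 10+4-13=1; pred: 27+8-5=30
Step 4: prey: 1+0-1=0; pred: 30+0-6=24
Step 5: prey: 0+0-0=0; pred: 24+0-4=20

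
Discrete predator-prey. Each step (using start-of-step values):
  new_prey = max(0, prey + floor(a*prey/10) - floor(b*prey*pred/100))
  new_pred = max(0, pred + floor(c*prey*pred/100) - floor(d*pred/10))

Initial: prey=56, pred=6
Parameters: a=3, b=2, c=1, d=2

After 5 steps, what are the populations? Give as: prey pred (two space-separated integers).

Step 1: prey: 56+16-6=66; pred: 6+3-1=8
Step 2: prey: 66+19-10=75; pred: 8+5-1=12
Step 3: prey: 75+22-18=79; pred: 12+9-2=19
Step 4: prey: 79+23-30=72; pred: 19+15-3=31
Step 5: prey: 72+21-44=49; pred: 31+22-6=47

Answer: 49 47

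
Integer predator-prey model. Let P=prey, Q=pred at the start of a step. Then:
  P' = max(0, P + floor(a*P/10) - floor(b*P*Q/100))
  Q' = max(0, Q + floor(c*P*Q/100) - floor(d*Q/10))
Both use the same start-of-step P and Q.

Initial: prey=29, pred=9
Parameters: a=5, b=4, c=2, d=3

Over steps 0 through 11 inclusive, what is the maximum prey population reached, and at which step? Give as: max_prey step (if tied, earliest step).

Answer: 34 2

Derivation:
Step 1: prey: 29+14-10=33; pred: 9+5-2=12
Step 2: prey: 33+16-15=34; pred: 12+7-3=16
Step 3: prey: 34+17-21=30; pred: 16+10-4=22
Step 4: prey: 30+15-26=19; pred: 22+13-6=29
Step 5: prey: 19+9-22=6; pred: 29+11-8=32
Step 6: prey: 6+3-7=2; pred: 32+3-9=26
Step 7: prey: 2+1-2=1; pred: 26+1-7=20
Step 8: prey: 1+0-0=1; pred: 20+0-6=14
Step 9: prey: 1+0-0=1; pred: 14+0-4=10
Step 10: prey: 1+0-0=1; pred: 10+0-3=7
Step 11: prey: 1+0-0=1; pred: 7+0-2=5
Max prey = 34 at step 2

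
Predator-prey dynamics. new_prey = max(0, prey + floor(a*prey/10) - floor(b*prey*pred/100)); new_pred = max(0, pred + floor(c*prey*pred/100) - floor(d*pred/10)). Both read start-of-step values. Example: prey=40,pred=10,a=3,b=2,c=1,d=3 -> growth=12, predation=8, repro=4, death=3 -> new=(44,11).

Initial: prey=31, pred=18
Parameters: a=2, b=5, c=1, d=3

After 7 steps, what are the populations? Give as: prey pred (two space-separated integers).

Step 1: prey: 31+6-27=10; pred: 18+5-5=18
Step 2: prey: 10+2-9=3; pred: 18+1-5=14
Step 3: prey: 3+0-2=1; pred: 14+0-4=10
Step 4: prey: 1+0-0=1; pred: 10+0-3=7
Step 5: prey: 1+0-0=1; pred: 7+0-2=5
Step 6: prey: 1+0-0=1; pred: 5+0-1=4
Step 7: prey: 1+0-0=1; pred: 4+0-1=3

Answer: 1 3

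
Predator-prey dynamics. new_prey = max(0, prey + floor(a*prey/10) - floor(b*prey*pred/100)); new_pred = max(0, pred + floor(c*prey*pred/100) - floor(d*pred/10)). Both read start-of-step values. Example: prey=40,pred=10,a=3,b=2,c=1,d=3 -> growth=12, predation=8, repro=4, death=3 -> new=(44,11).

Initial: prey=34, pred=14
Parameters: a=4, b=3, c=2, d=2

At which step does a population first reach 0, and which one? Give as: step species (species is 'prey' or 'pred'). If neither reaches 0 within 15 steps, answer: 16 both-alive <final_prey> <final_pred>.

Answer: 6 prey

Derivation:
Step 1: prey: 34+13-14=33; pred: 14+9-2=21
Step 2: prey: 33+13-20=26; pred: 21+13-4=30
Step 3: prey: 26+10-23=13; pred: 30+15-6=39
Step 4: prey: 13+5-15=3; pred: 39+10-7=42
Step 5: prey: 3+1-3=1; pred: 42+2-8=36
Step 6: prey: 1+0-1=0; pred: 36+0-7=29
First extinction: prey at step 6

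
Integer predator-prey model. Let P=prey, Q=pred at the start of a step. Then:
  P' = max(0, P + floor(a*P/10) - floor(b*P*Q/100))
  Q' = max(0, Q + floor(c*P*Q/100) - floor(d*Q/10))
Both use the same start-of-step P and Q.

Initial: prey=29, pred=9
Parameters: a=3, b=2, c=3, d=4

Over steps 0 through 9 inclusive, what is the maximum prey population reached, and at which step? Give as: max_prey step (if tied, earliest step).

Step 1: prey: 29+8-5=32; pred: 9+7-3=13
Step 2: prey: 32+9-8=33; pred: 13+12-5=20
Step 3: prey: 33+9-13=29; pred: 20+19-8=31
Step 4: prey: 29+8-17=20; pred: 31+26-12=45
Step 5: prey: 20+6-18=8; pred: 45+27-18=54
Step 6: prey: 8+2-8=2; pred: 54+12-21=45
Step 7: prey: 2+0-1=1; pred: 45+2-18=29
Step 8: prey: 1+0-0=1; pred: 29+0-11=18
Step 9: prey: 1+0-0=1; pred: 18+0-7=11
Max prey = 33 at step 2

Answer: 33 2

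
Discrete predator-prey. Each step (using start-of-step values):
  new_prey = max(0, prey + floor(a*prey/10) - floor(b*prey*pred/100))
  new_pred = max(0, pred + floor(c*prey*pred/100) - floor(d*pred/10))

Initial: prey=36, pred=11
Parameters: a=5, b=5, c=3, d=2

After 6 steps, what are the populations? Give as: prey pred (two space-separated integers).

Answer: 0 26

Derivation:
Step 1: prey: 36+18-19=35; pred: 11+11-2=20
Step 2: prey: 35+17-35=17; pred: 20+21-4=37
Step 3: prey: 17+8-31=0; pred: 37+18-7=48
Step 4: prey: 0+0-0=0; pred: 48+0-9=39
Step 5: prey: 0+0-0=0; pred: 39+0-7=32
Step 6: prey: 0+0-0=0; pred: 32+0-6=26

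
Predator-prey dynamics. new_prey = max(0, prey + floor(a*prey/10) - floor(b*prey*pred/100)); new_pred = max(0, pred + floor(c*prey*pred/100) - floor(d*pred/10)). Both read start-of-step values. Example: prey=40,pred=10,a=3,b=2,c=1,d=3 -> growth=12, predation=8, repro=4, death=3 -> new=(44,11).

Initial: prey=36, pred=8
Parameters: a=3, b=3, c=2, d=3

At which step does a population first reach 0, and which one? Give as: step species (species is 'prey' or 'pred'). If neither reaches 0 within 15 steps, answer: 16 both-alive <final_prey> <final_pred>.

Answer: 16 both-alive 1 3

Derivation:
Step 1: prey: 36+10-8=38; pred: 8+5-2=11
Step 2: prey: 38+11-12=37; pred: 11+8-3=16
Step 3: prey: 37+11-17=31; pred: 16+11-4=23
Step 4: prey: 31+9-21=19; pred: 23+14-6=31
Step 5: prey: 19+5-17=7; pred: 31+11-9=33
Step 6: prey: 7+2-6=3; pred: 33+4-9=28
Step 7: prey: 3+0-2=1; pred: 28+1-8=21
Step 8: prey: 1+0-0=1; pred: 21+0-6=15
Step 9: prey: 1+0-0=1; pred: 15+0-4=11
Step 10: prey: 1+0-0=1; pred: 11+0-3=8
Step 11: prey: 1+0-0=1; pred: 8+0-2=6
Step 12: prey: 1+0-0=1; pred: 6+0-1=5
Step 13: prey: 1+0-0=1; pred: 5+0-1=4
Step 14: prey: 1+0-0=1; pred: 4+0-1=3
Step 15: prey: 1+0-0=1; pred: 3+0-0=3
No extinction within 15 steps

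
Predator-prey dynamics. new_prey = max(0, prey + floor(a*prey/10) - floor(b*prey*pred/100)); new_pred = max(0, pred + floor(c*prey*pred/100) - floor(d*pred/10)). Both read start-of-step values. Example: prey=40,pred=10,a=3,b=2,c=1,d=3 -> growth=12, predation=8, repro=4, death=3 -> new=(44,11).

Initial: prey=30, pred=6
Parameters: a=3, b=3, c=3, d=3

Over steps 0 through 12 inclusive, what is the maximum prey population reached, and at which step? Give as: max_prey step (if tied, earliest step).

Step 1: prey: 30+9-5=34; pred: 6+5-1=10
Step 2: prey: 34+10-10=34; pred: 10+10-3=17
Step 3: prey: 34+10-17=27; pred: 17+17-5=29
Step 4: prey: 27+8-23=12; pred: 29+23-8=44
Step 5: prey: 12+3-15=0; pred: 44+15-13=46
Step 6: prey: 0+0-0=0; pred: 46+0-13=33
Step 7: prey: 0+0-0=0; pred: 33+0-9=24
Step 8: prey: 0+0-0=0; pred: 24+0-7=17
Step 9: prey: 0+0-0=0; pred: 17+0-5=12
Step 10: prey: 0+0-0=0; pred: 12+0-3=9
Step 11: prey: 0+0-0=0; pred: 9+0-2=7
Step 12: prey: 0+0-0=0; pred: 7+0-2=5
Max prey = 34 at step 1

Answer: 34 1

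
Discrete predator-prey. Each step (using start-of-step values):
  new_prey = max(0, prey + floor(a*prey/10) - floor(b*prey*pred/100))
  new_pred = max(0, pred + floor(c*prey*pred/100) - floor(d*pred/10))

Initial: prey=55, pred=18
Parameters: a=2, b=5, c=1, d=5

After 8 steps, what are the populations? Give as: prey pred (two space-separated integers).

Answer: 3 1

Derivation:
Step 1: prey: 55+11-49=17; pred: 18+9-9=18
Step 2: prey: 17+3-15=5; pred: 18+3-9=12
Step 3: prey: 5+1-3=3; pred: 12+0-6=6
Step 4: prey: 3+0-0=3; pred: 6+0-3=3
Step 5: prey: 3+0-0=3; pred: 3+0-1=2
Step 6: prey: 3+0-0=3; pred: 2+0-1=1
Step 7: prey: 3+0-0=3; pred: 1+0-0=1
Step 8: prey: 3+0-0=3; pred: 1+0-0=1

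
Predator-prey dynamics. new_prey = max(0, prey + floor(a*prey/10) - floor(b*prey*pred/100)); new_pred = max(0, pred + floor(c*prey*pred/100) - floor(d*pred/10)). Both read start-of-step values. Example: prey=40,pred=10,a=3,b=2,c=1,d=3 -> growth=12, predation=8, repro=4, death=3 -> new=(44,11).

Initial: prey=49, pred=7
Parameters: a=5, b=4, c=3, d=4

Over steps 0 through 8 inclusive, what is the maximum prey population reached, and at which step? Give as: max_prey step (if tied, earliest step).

Step 1: prey: 49+24-13=60; pred: 7+10-2=15
Step 2: prey: 60+30-36=54; pred: 15+27-6=36
Step 3: prey: 54+27-77=4; pred: 36+58-14=80
Step 4: prey: 4+2-12=0; pred: 80+9-32=57
Step 5: prey: 0+0-0=0; pred: 57+0-22=35
Step 6: prey: 0+0-0=0; pred: 35+0-14=21
Step 7: prey: 0+0-0=0; pred: 21+0-8=13
Step 8: prey: 0+0-0=0; pred: 13+0-5=8
Max prey = 60 at step 1

Answer: 60 1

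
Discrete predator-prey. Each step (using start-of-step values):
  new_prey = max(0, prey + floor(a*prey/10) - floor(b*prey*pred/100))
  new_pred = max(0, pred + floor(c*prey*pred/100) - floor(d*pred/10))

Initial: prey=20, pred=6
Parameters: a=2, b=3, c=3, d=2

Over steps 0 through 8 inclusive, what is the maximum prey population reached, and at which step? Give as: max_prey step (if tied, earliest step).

Answer: 21 1

Derivation:
Step 1: prey: 20+4-3=21; pred: 6+3-1=8
Step 2: prey: 21+4-5=20; pred: 8+5-1=12
Step 3: prey: 20+4-7=17; pred: 12+7-2=17
Step 4: prey: 17+3-8=12; pred: 17+8-3=22
Step 5: prey: 12+2-7=7; pred: 22+7-4=25
Step 6: prey: 7+1-5=3; pred: 25+5-5=25
Step 7: prey: 3+0-2=1; pred: 25+2-5=22
Step 8: prey: 1+0-0=1; pred: 22+0-4=18
Max prey = 21 at step 1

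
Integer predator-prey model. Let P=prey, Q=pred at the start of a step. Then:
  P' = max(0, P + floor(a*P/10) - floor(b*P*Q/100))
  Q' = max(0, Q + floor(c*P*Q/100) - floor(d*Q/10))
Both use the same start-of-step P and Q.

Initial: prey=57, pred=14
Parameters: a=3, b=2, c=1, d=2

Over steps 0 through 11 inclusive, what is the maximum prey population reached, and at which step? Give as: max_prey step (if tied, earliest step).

Answer: 59 1

Derivation:
Step 1: prey: 57+17-15=59; pred: 14+7-2=19
Step 2: prey: 59+17-22=54; pred: 19+11-3=27
Step 3: prey: 54+16-29=41; pred: 27+14-5=36
Step 4: prey: 41+12-29=24; pred: 36+14-7=43
Step 5: prey: 24+7-20=11; pred: 43+10-8=45
Step 6: prey: 11+3-9=5; pred: 45+4-9=40
Step 7: prey: 5+1-4=2; pred: 40+2-8=34
Step 8: prey: 2+0-1=1; pred: 34+0-6=28
Step 9: prey: 1+0-0=1; pred: 28+0-5=23
Step 10: prey: 1+0-0=1; pred: 23+0-4=19
Step 11: prey: 1+0-0=1; pred: 19+0-3=16
Max prey = 59 at step 1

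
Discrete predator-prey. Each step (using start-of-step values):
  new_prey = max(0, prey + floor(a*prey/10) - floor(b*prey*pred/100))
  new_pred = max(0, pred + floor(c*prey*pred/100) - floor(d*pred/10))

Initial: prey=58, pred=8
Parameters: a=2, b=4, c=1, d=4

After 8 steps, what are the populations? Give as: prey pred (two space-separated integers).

Answer: 20 4

Derivation:
Step 1: prey: 58+11-18=51; pred: 8+4-3=9
Step 2: prey: 51+10-18=43; pred: 9+4-3=10
Step 3: prey: 43+8-17=34; pred: 10+4-4=10
Step 4: prey: 34+6-13=27; pred: 10+3-4=9
Step 5: prey: 27+5-9=23; pred: 9+2-3=8
Step 6: prey: 23+4-7=20; pred: 8+1-3=6
Step 7: prey: 20+4-4=20; pred: 6+1-2=5
Step 8: prey: 20+4-4=20; pred: 5+1-2=4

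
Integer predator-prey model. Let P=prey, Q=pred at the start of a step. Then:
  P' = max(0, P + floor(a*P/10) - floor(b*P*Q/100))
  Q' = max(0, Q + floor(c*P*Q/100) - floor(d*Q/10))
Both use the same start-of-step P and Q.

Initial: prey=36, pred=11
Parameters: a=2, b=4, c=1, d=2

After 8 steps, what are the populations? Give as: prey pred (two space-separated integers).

Step 1: prey: 36+7-15=28; pred: 11+3-2=12
Step 2: prey: 28+5-13=20; pred: 12+3-2=13
Step 3: prey: 20+4-10=14; pred: 13+2-2=13
Step 4: prey: 14+2-7=9; pred: 13+1-2=12
Step 5: prey: 9+1-4=6; pred: 12+1-2=11
Step 6: prey: 6+1-2=5; pred: 11+0-2=9
Step 7: prey: 5+1-1=5; pred: 9+0-1=8
Step 8: prey: 5+1-1=5; pred: 8+0-1=7

Answer: 5 7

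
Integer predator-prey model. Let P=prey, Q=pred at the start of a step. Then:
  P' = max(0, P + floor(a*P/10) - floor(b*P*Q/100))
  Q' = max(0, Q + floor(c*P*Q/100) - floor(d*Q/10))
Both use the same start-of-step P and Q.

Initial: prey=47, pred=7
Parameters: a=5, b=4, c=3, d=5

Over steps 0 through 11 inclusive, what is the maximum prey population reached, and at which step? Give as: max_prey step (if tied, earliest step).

Step 1: prey: 47+23-13=57; pred: 7+9-3=13
Step 2: prey: 57+28-29=56; pred: 13+22-6=29
Step 3: prey: 56+28-64=20; pred: 29+48-14=63
Step 4: prey: 20+10-50=0; pred: 63+37-31=69
Step 5: prey: 0+0-0=0; pred: 69+0-34=35
Step 6: prey: 0+0-0=0; pred: 35+0-17=18
Step 7: prey: 0+0-0=0; pred: 18+0-9=9
Step 8: prey: 0+0-0=0; pred: 9+0-4=5
Step 9: prey: 0+0-0=0; pred: 5+0-2=3
Step 10: prey: 0+0-0=0; pred: 3+0-1=2
Step 11: prey: 0+0-0=0; pred: 2+0-1=1
Max prey = 57 at step 1

Answer: 57 1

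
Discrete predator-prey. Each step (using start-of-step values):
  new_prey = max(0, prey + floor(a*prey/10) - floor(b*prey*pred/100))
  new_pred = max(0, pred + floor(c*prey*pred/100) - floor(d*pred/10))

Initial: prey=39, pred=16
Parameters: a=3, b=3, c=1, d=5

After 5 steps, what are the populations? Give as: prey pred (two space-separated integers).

Step 1: prey: 39+11-18=32; pred: 16+6-8=14
Step 2: prey: 32+9-13=28; pred: 14+4-7=11
Step 3: prey: 28+8-9=27; pred: 11+3-5=9
Step 4: prey: 27+8-7=28; pred: 9+2-4=7
Step 5: prey: 28+8-5=31; pred: 7+1-3=5

Answer: 31 5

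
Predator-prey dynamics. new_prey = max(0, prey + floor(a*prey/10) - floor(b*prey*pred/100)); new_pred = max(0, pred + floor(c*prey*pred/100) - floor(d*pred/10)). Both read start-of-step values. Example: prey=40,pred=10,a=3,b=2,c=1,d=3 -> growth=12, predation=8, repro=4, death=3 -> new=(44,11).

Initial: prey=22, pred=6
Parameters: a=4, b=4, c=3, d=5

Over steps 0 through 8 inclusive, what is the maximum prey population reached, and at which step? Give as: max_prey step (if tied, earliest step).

Answer: 32 3

Derivation:
Step 1: prey: 22+8-5=25; pred: 6+3-3=6
Step 2: prey: 25+10-6=29; pred: 6+4-3=7
Step 3: prey: 29+11-8=32; pred: 7+6-3=10
Step 4: prey: 32+12-12=32; pred: 10+9-5=14
Step 5: prey: 32+12-17=27; pred: 14+13-7=20
Step 6: prey: 27+10-21=16; pred: 20+16-10=26
Step 7: prey: 16+6-16=6; pred: 26+12-13=25
Step 8: prey: 6+2-6=2; pred: 25+4-12=17
Max prey = 32 at step 3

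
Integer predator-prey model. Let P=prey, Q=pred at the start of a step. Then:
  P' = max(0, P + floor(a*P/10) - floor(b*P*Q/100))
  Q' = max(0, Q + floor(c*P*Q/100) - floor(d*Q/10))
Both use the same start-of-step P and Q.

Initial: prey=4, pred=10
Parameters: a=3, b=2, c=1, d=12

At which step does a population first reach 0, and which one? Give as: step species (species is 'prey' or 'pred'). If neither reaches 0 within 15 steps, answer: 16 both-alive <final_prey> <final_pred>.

Step 1: prey: 4+1-0=5; pred: 10+0-12=0
First extinction: pred at step 1

Answer: 1 pred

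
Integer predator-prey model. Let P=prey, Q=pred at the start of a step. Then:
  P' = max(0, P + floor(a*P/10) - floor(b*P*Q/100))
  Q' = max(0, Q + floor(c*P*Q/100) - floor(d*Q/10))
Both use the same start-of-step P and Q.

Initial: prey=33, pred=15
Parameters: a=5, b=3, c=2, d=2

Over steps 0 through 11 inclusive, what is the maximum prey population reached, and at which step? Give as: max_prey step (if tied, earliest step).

Step 1: prey: 33+16-14=35; pred: 15+9-3=21
Step 2: prey: 35+17-22=30; pred: 21+14-4=31
Step 3: prey: 30+15-27=18; pred: 31+18-6=43
Step 4: prey: 18+9-23=4; pred: 43+15-8=50
Step 5: prey: 4+2-6=0; pred: 50+4-10=44
Step 6: prey: 0+0-0=0; pred: 44+0-8=36
Step 7: prey: 0+0-0=0; pred: 36+0-7=29
Step 8: prey: 0+0-0=0; pred: 29+0-5=24
Step 9: prey: 0+0-0=0; pred: 24+0-4=20
Step 10: prey: 0+0-0=0; pred: 20+0-4=16
Step 11: prey: 0+0-0=0; pred: 16+0-3=13
Max prey = 35 at step 1

Answer: 35 1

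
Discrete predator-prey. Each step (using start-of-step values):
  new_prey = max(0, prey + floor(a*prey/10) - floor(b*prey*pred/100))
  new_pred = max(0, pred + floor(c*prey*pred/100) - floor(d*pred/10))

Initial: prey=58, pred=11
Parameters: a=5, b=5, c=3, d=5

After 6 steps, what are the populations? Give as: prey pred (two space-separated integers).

Answer: 0 7

Derivation:
Step 1: prey: 58+29-31=56; pred: 11+19-5=25
Step 2: prey: 56+28-70=14; pred: 25+42-12=55
Step 3: prey: 14+7-38=0; pred: 55+23-27=51
Step 4: prey: 0+0-0=0; pred: 51+0-25=26
Step 5: prey: 0+0-0=0; pred: 26+0-13=13
Step 6: prey: 0+0-0=0; pred: 13+0-6=7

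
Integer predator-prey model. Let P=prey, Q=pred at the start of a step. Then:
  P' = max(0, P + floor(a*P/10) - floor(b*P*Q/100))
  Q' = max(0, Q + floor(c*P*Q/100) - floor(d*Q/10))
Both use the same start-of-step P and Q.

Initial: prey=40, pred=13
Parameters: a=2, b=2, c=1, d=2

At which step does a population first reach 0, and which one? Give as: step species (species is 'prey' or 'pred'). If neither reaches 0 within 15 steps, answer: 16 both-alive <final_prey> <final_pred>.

Answer: 16 both-alive 9 5

Derivation:
Step 1: prey: 40+8-10=38; pred: 13+5-2=16
Step 2: prey: 38+7-12=33; pred: 16+6-3=19
Step 3: prey: 33+6-12=27; pred: 19+6-3=22
Step 4: prey: 27+5-11=21; pred: 22+5-4=23
Step 5: prey: 21+4-9=16; pred: 23+4-4=23
Step 6: prey: 16+3-7=12; pred: 23+3-4=22
Step 7: prey: 12+2-5=9; pred: 22+2-4=20
Step 8: prey: 9+1-3=7; pred: 20+1-4=17
Step 9: prey: 7+1-2=6; pred: 17+1-3=15
Step 10: prey: 6+1-1=6; pred: 15+0-3=12
Step 11: prey: 6+1-1=6; pred: 12+0-2=10
Step 12: prey: 6+1-1=6; pred: 10+0-2=8
Step 13: prey: 6+1-0=7; pred: 8+0-1=7
Step 14: prey: 7+1-0=8; pred: 7+0-1=6
Step 15: prey: 8+1-0=9; pred: 6+0-1=5
No extinction within 15 steps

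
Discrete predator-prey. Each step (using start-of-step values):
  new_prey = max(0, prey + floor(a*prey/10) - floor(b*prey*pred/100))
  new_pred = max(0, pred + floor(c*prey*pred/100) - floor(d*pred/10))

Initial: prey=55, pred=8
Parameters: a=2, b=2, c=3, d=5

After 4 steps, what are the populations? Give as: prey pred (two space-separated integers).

Answer: 0 88

Derivation:
Step 1: prey: 55+11-8=58; pred: 8+13-4=17
Step 2: prey: 58+11-19=50; pred: 17+29-8=38
Step 3: prey: 50+10-38=22; pred: 38+57-19=76
Step 4: prey: 22+4-33=0; pred: 76+50-38=88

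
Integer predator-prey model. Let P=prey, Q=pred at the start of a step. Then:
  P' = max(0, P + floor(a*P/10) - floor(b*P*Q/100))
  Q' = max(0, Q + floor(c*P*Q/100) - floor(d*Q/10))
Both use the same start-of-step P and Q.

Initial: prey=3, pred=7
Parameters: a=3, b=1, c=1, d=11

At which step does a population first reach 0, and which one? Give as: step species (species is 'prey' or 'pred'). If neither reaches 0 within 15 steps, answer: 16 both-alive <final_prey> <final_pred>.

Step 1: prey: 3+0-0=3; pred: 7+0-7=0
First extinction: pred at step 1

Answer: 1 pred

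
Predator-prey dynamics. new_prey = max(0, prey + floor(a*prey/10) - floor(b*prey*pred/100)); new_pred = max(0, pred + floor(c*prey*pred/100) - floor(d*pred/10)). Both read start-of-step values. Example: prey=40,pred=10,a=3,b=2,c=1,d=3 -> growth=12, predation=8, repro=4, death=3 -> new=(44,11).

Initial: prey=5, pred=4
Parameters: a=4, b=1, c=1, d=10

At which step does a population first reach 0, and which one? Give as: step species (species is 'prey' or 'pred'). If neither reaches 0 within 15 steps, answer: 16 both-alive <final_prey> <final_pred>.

Step 1: prey: 5+2-0=7; pred: 4+0-4=0
First extinction: pred at step 1

Answer: 1 pred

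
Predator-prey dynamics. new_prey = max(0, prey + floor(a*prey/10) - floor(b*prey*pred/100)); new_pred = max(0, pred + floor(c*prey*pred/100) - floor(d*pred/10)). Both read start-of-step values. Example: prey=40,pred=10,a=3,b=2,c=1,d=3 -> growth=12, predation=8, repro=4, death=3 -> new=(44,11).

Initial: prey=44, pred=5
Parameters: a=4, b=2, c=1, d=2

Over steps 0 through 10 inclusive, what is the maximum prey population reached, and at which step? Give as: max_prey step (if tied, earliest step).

Step 1: prey: 44+17-4=57; pred: 5+2-1=6
Step 2: prey: 57+22-6=73; pred: 6+3-1=8
Step 3: prey: 73+29-11=91; pred: 8+5-1=12
Step 4: prey: 91+36-21=106; pred: 12+10-2=20
Step 5: prey: 106+42-42=106; pred: 20+21-4=37
Step 6: prey: 106+42-78=70; pred: 37+39-7=69
Step 7: prey: 70+28-96=2; pred: 69+48-13=104
Step 8: prey: 2+0-4=0; pred: 104+2-20=86
Step 9: prey: 0+0-0=0; pred: 86+0-17=69
Step 10: prey: 0+0-0=0; pred: 69+0-13=56
Max prey = 106 at step 4

Answer: 106 4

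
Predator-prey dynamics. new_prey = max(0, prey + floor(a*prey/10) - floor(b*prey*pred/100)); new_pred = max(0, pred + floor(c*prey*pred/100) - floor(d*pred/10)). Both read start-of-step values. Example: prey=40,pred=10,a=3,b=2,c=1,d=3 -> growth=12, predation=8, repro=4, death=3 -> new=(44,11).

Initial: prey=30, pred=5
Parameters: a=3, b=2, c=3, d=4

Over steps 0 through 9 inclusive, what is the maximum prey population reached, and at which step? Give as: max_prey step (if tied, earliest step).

Step 1: prey: 30+9-3=36; pred: 5+4-2=7
Step 2: prey: 36+10-5=41; pred: 7+7-2=12
Step 3: prey: 41+12-9=44; pred: 12+14-4=22
Step 4: prey: 44+13-19=38; pred: 22+29-8=43
Step 5: prey: 38+11-32=17; pred: 43+49-17=75
Step 6: prey: 17+5-25=0; pred: 75+38-30=83
Step 7: prey: 0+0-0=0; pred: 83+0-33=50
Step 8: prey: 0+0-0=0; pred: 50+0-20=30
Step 9: prey: 0+0-0=0; pred: 30+0-12=18
Max prey = 44 at step 3

Answer: 44 3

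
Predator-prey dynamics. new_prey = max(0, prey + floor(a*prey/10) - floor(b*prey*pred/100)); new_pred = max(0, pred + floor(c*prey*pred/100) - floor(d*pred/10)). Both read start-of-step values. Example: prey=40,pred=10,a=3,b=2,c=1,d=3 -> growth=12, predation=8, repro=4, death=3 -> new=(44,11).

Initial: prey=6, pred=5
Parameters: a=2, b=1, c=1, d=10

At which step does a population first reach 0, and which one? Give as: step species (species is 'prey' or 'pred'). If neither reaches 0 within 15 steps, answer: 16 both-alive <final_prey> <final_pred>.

Answer: 1 pred

Derivation:
Step 1: prey: 6+1-0=7; pred: 5+0-5=0
First extinction: pred at step 1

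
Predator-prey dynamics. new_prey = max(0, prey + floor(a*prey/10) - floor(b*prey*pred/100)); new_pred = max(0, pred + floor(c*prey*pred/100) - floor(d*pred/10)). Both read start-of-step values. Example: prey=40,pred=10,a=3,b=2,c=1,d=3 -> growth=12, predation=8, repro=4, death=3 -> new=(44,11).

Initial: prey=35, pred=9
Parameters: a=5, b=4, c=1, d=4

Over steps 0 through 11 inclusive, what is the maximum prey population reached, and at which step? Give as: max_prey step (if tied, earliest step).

Step 1: prey: 35+17-12=40; pred: 9+3-3=9
Step 2: prey: 40+20-14=46; pred: 9+3-3=9
Step 3: prey: 46+23-16=53; pred: 9+4-3=10
Step 4: prey: 53+26-21=58; pred: 10+5-4=11
Step 5: prey: 58+29-25=62; pred: 11+6-4=13
Step 6: prey: 62+31-32=61; pred: 13+8-5=16
Step 7: prey: 61+30-39=52; pred: 16+9-6=19
Step 8: prey: 52+26-39=39; pred: 19+9-7=21
Step 9: prey: 39+19-32=26; pred: 21+8-8=21
Step 10: prey: 26+13-21=18; pred: 21+5-8=18
Step 11: prey: 18+9-12=15; pred: 18+3-7=14
Max prey = 62 at step 5

Answer: 62 5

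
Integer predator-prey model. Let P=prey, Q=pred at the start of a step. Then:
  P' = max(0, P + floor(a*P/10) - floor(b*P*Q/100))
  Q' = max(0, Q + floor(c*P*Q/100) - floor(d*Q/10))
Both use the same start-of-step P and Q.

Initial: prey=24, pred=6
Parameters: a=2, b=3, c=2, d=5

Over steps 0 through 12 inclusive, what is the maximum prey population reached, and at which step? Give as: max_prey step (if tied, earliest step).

Step 1: prey: 24+4-4=24; pred: 6+2-3=5
Step 2: prey: 24+4-3=25; pred: 5+2-2=5
Step 3: prey: 25+5-3=27; pred: 5+2-2=5
Step 4: prey: 27+5-4=28; pred: 5+2-2=5
Step 5: prey: 28+5-4=29; pred: 5+2-2=5
Step 6: prey: 29+5-4=30; pred: 5+2-2=5
Step 7: prey: 30+6-4=32; pred: 5+3-2=6
Step 8: prey: 32+6-5=33; pred: 6+3-3=6
Step 9: prey: 33+6-5=34; pred: 6+3-3=6
Step 10: prey: 34+6-6=34; pred: 6+4-3=7
Step 11: prey: 34+6-7=33; pred: 7+4-3=8
Step 12: prey: 33+6-7=32; pred: 8+5-4=9
Max prey = 34 at step 9

Answer: 34 9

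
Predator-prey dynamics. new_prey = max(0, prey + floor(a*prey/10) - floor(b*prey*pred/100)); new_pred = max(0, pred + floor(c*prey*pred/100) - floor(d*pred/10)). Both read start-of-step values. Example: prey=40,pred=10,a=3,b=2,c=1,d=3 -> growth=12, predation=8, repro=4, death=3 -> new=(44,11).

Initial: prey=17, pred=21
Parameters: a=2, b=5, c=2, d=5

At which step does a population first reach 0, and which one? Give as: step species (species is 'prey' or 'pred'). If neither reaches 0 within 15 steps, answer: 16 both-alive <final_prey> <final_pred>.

Step 1: prey: 17+3-17=3; pred: 21+7-10=18
Step 2: prey: 3+0-2=1; pred: 18+1-9=10
Step 3: prey: 1+0-0=1; pred: 10+0-5=5
Step 4: prey: 1+0-0=1; pred: 5+0-2=3
Step 5: prey: 1+0-0=1; pred: 3+0-1=2
Step 6: prey: 1+0-0=1; pred: 2+0-1=1
Step 7: prey: 1+0-0=1; pred: 1+0-0=1
Steps 8-15: state stable at prey=1, pred=1 (no change)
No extinction within 15 steps

Answer: 16 both-alive 1 1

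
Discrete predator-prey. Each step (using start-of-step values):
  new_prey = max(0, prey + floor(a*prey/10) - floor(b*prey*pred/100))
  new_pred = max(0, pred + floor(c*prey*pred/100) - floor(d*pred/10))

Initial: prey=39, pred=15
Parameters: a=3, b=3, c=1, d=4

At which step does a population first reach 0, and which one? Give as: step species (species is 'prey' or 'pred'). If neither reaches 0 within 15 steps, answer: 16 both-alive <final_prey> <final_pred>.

Answer: 16 both-alive 88 11

Derivation:
Step 1: prey: 39+11-17=33; pred: 15+5-6=14
Step 2: prey: 33+9-13=29; pred: 14+4-5=13
Step 3: prey: 29+8-11=26; pred: 13+3-5=11
Step 4: prey: 26+7-8=25; pred: 11+2-4=9
Step 5: prey: 25+7-6=26; pred: 9+2-3=8
Step 6: prey: 26+7-6=27; pred: 8+2-3=7
Step 7: prey: 27+8-5=30; pred: 7+1-2=6
Step 8: prey: 30+9-5=34; pred: 6+1-2=5
Step 9: prey: 34+10-5=39; pred: 5+1-2=4
Step 10: prey: 39+11-4=46; pred: 4+1-1=4
Step 11: prey: 46+13-5=54; pred: 4+1-1=4
Step 12: prey: 54+16-6=64; pred: 4+2-1=5
Step 13: prey: 64+19-9=74; pred: 5+3-2=6
Step 14: prey: 74+22-13=83; pred: 6+4-2=8
Step 15: prey: 83+24-19=88; pred: 8+6-3=11
No extinction within 15 steps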